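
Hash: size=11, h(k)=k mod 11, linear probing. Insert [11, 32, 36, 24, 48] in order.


Insertions: 11->slot 0; 32->slot 10; 36->slot 3; 24->slot 2; 48->slot 4
Table: [11, None, 24, 36, 48, None, None, None, None, None, 32]


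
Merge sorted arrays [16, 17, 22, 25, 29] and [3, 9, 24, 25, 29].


Compare heads, take smaller each step.
Merged: [3, 9, 16, 17, 22, 24, 25, 25, 29, 29]


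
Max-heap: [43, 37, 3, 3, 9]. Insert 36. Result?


Append 36: [43, 37, 3, 3, 9, 36]
Bubble up: swap idx 5(36) with idx 2(3)
Result: [43, 37, 36, 3, 9, 3]


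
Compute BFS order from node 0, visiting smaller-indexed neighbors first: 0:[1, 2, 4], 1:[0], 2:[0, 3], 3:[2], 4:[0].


BFS queue: start with [0]
Visit order: [0, 1, 2, 4, 3]


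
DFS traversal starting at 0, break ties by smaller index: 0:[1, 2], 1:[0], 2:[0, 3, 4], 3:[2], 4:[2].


DFS stack-based: start with [0]
Visit order: [0, 1, 2, 3, 4]


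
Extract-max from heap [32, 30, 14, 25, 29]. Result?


Max = 32
Replace root with last, heapify down
Resulting heap: [30, 29, 14, 25]


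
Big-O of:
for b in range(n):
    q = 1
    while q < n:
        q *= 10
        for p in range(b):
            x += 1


Per nesting level: O(n) * O(log n) * O(n) [triangular over b] = O(n^2 log n)
Complexity: O(n^2 log n)


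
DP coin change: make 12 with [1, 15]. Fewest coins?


dp[0]=0; dp[i]=1+min(dp[i-c] for c in coins)
...dp[7]=7, dp[8]=8, dp[9]=9, dp[10]=10, dp[11]=11, dp[12]=12
Minimum coins for 12 = 12


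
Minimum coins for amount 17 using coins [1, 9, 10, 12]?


dp[0]=0; dp[i]=1+min(dp[i-c] for c in coins)
...dp[12]=1, dp[13]=2, dp[14]=3, dp[15]=4, dp[16]=5, dp[17]=6
Minimum coins for 17 = 6


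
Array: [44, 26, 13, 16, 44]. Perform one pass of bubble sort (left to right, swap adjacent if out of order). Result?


After one pass: [26, 13, 16, 44, 44]


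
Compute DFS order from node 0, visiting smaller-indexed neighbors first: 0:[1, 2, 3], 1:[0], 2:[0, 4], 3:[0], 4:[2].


DFS stack-based: start with [0]
Visit order: [0, 1, 2, 4, 3]


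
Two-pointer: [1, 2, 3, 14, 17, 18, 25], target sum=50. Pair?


Two pointers: lo=0, hi=6
No pair sums to 50


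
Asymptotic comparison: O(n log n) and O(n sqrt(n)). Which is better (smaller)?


linearithmic grows slower than n^1.5
O(n log n) is asymptotically smaller; O(n sqrt(n)) grows faster


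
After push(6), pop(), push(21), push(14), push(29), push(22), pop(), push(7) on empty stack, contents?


push(6) -> [6]
pop() returns 6 -> []
push(21) -> [21]
push(14) -> [21, 14]
push(29) -> [21, 14, 29]
push(22) -> [21, 14, 29, 22]
pop() returns 22 -> [21, 14, 29]
push(7) -> [21, 14, 29, 7]
Final stack (bottom to top): [21, 14, 29, 7]


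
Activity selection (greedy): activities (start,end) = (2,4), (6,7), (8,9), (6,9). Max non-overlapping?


Greedy: pick earliest-ending, then skip overlaps.
Selected (3 activities): [(2, 4), (6, 7), (8, 9)]


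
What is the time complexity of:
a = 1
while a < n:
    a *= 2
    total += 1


Per nesting level: O(log n) = O(log n)
Complexity: O(log n)


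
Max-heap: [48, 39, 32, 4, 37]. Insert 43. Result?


Append 43: [48, 39, 32, 4, 37, 43]
Bubble up: swap idx 5(43) with idx 2(32)
Result: [48, 39, 43, 4, 37, 32]


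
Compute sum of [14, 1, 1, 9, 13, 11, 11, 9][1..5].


Prefix sums: [0, 14, 15, 16, 25, 38, 49, 60, 69]
Sum[1..5] = prefix[6] - prefix[1] = 49 - 14 = 35


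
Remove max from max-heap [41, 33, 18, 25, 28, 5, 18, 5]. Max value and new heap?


Max = 41
Replace root with last, heapify down
Resulting heap: [33, 28, 18, 25, 5, 5, 18]


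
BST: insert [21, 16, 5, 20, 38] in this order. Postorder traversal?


Root = 21; build tree by BST insertion.
Postorder traversal: [5, 20, 16, 38, 21]


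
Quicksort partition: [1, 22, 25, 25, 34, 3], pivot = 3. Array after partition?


Elements <= 3 go left of pivot.
Result: [1, 3, 25, 25, 34, 22], pivot at index 1


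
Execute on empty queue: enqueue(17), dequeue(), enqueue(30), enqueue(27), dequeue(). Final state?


enqueue(17) -> [17]
dequeue() returns 17 -> []
enqueue(30) -> [30]
enqueue(27) -> [30, 27]
dequeue() returns 30 -> [27]
Final queue (front to back): [27]


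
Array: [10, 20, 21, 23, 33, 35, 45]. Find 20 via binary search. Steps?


Search for 20:
[0,6] mid=3 arr[3]=23
[0,2] mid=1 arr[1]=20
Total: 2 comparisons


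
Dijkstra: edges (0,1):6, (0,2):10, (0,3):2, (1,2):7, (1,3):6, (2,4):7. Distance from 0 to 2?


Dijkstra from 0:
Distances: {0: 0, 1: 6, 2: 10, 3: 2, 4: 17}
Shortest distance to 2 = 10, path = [0, 2]


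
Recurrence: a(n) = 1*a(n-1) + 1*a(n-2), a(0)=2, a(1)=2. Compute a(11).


Build bottom-up:
...a(9)=110, a(10)=178, a(11)=1*178+1*110=288


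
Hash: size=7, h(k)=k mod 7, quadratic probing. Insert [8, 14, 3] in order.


Insertions: 8->slot 1; 14->slot 0; 3->slot 3
Table: [14, 8, None, 3, None, None, None]


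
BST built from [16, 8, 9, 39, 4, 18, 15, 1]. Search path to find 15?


BST root = 16
Search for 15: compare at each node
Path: [16, 8, 9, 15]


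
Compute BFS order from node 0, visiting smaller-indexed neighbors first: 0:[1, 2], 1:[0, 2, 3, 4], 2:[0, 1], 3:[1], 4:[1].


BFS queue: start with [0]
Visit order: [0, 1, 2, 3, 4]


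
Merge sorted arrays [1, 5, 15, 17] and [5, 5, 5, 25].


Compare heads, take smaller each step.
Merged: [1, 5, 5, 5, 5, 15, 17, 25]


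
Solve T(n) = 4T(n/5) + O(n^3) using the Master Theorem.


a=4, b=5, c=3. log_5(4)=0.861 < c=3. Case 3: O(n^c) = O(n^3)
Complexity: O(n^3)


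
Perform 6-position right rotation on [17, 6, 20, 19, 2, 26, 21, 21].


Right rotate by 6: [20, 19, 2, 26, 21, 21, 17, 6]


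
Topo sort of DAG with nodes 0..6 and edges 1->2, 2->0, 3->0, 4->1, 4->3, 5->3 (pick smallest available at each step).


Kahn's algorithm, process smallest node first
Order: [4, 1, 2, 5, 3, 0, 6]


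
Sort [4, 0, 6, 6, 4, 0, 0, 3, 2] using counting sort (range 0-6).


Count array: [3, 0, 1, 1, 2, 0, 2]
Reconstruct: [0, 0, 0, 2, 3, 4, 4, 6, 6]


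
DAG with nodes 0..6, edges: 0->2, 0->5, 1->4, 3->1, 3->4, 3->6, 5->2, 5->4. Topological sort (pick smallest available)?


Kahn's algorithm, process smallest node first
Order: [0, 3, 1, 5, 2, 4, 6]


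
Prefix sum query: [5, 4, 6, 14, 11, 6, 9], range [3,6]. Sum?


Prefix sums: [0, 5, 9, 15, 29, 40, 46, 55]
Sum[3..6] = prefix[7] - prefix[3] = 55 - 15 = 40


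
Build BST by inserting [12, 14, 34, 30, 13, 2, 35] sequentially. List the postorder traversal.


Root = 12; build tree by BST insertion.
Postorder traversal: [2, 13, 30, 35, 34, 14, 12]


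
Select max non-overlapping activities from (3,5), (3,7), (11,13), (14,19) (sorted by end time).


Greedy: pick earliest-ending, then skip overlaps.
Selected (3 activities): [(3, 5), (11, 13), (14, 19)]


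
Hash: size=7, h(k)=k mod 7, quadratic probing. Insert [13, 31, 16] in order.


Insertions: 13->slot 6; 31->slot 3; 16->slot 2
Table: [None, None, 16, 31, None, None, 13]


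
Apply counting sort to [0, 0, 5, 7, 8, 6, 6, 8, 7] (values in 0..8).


Count array: [2, 0, 0, 0, 0, 1, 2, 2, 2]
Reconstruct: [0, 0, 5, 6, 6, 7, 7, 8, 8]


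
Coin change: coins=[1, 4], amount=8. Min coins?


dp[0]=0; dp[i]=1+min(dp[i-c] for c in coins)
...dp[3]=3, dp[4]=1, dp[5]=2, dp[6]=3, dp[7]=4, dp[8]=2
Minimum coins for 8 = 2


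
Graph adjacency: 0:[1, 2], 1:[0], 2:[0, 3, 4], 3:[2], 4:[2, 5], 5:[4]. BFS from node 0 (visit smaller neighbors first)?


BFS queue: start with [0]
Visit order: [0, 1, 2, 3, 4, 5]


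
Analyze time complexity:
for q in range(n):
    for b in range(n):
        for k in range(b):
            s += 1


Per nesting level: O(n) * O(n) * O(n) [triangular over b] = O(n^3)
Complexity: O(n^3)


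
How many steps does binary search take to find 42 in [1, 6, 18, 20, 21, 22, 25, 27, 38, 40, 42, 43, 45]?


Search for 42:
[0,12] mid=6 arr[6]=25
[7,12] mid=9 arr[9]=40
[10,12] mid=11 arr[11]=43
[10,10] mid=10 arr[10]=42
Total: 4 comparisons


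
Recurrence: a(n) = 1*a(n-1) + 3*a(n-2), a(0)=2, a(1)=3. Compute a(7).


Build bottom-up:
...a(5)=99, a(6)=234, a(7)=1*234+3*99=531


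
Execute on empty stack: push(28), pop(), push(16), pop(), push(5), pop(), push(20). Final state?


push(28) -> [28]
pop() returns 28 -> []
push(16) -> [16]
pop() returns 16 -> []
push(5) -> [5]
pop() returns 5 -> []
push(20) -> [20]
Final stack (bottom to top): [20]


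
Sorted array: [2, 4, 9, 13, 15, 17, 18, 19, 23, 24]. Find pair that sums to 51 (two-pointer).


Two pointers: lo=0, hi=9
No pair sums to 51


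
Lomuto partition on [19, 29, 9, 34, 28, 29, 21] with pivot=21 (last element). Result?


Elements <= 21 go left of pivot.
Result: [19, 9, 21, 34, 28, 29, 29], pivot at index 2


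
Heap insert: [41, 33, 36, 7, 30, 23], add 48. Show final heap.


Append 48: [41, 33, 36, 7, 30, 23, 48]
Bubble up: swap idx 6(48) with idx 2(36); swap idx 2(48) with idx 0(41)
Result: [48, 33, 41, 7, 30, 23, 36]


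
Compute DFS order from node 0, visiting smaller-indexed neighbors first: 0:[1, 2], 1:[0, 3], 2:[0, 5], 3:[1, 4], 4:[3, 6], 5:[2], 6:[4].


DFS stack-based: start with [0]
Visit order: [0, 1, 3, 4, 6, 2, 5]


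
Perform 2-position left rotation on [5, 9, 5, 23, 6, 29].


Left rotate by 2: [5, 23, 6, 29, 5, 9]


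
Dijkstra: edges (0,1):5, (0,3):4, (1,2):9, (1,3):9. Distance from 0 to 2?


Dijkstra from 0:
Distances: {0: 0, 1: 5, 2: 14, 3: 4}
Shortest distance to 2 = 14, path = [0, 1, 2]


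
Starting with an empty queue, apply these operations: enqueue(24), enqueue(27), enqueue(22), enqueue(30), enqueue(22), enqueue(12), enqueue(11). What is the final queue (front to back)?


enqueue(24) -> [24]
enqueue(27) -> [24, 27]
enqueue(22) -> [24, 27, 22]
enqueue(30) -> [24, 27, 22, 30]
enqueue(22) -> [24, 27, 22, 30, 22]
enqueue(12) -> [24, 27, 22, 30, 22, 12]
enqueue(11) -> [24, 27, 22, 30, 22, 12, 11]
Final queue (front to back): [24, 27, 22, 30, 22, 12, 11]


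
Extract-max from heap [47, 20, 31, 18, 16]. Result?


Max = 47
Replace root with last, heapify down
Resulting heap: [31, 20, 16, 18]


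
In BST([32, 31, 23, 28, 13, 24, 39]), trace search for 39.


BST root = 32
Search for 39: compare at each node
Path: [32, 39]


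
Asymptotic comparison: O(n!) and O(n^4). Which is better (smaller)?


quartic grows slower than factorial
O(n^4) is asymptotically smaller; O(n!) grows faster


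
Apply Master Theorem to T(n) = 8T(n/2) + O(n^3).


a=8, b=2, c=3. log_2(8)=3 = c=3. Case 2: O(n^c log n) = O(n^3 log n)
Complexity: O(n^3 log n)


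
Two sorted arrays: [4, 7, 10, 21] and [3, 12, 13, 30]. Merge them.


Compare heads, take smaller each step.
Merged: [3, 4, 7, 10, 12, 13, 21, 30]


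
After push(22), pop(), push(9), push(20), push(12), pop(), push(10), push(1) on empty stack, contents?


push(22) -> [22]
pop() returns 22 -> []
push(9) -> [9]
push(20) -> [9, 20]
push(12) -> [9, 20, 12]
pop() returns 12 -> [9, 20]
push(10) -> [9, 20, 10]
push(1) -> [9, 20, 10, 1]
Final stack (bottom to top): [9, 20, 10, 1]


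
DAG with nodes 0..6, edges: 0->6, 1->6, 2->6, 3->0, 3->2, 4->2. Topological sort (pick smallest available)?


Kahn's algorithm, process smallest node first
Order: [1, 3, 0, 4, 2, 5, 6]


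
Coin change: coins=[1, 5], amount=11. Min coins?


dp[0]=0; dp[i]=1+min(dp[i-c] for c in coins)
...dp[6]=2, dp[7]=3, dp[8]=4, dp[9]=5, dp[10]=2, dp[11]=3
Minimum coins for 11 = 3


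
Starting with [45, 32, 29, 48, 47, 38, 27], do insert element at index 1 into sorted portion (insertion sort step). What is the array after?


After one pass: [32, 45, 29, 48, 47, 38, 27]


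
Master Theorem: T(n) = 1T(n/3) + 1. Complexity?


a=1, b=3, c=0. log_3(1)=0 = c=0. Case 2: O(n^c log n) = O(log n)
Complexity: O(log n)


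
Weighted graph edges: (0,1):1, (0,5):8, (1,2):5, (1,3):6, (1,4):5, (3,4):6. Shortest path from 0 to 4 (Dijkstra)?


Dijkstra from 0:
Distances: {0: 0, 1: 1, 2: 6, 3: 7, 4: 6, 5: 8}
Shortest distance to 4 = 6, path = [0, 1, 4]


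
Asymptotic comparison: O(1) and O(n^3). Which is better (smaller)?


constant grows slower than cubic
O(1) is asymptotically smaller; O(n^3) grows faster


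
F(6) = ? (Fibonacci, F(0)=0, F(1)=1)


F(n)=F(n-1)+F(n-2)
...F(4)=3, F(5)=5, F(6)=8


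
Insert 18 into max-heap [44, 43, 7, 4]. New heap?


Append 18: [44, 43, 7, 4, 18]
Bubble up: no swaps needed
Result: [44, 43, 7, 4, 18]


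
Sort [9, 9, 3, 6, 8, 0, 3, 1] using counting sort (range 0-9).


Count array: [1, 1, 0, 2, 0, 0, 1, 0, 1, 2]
Reconstruct: [0, 1, 3, 3, 6, 8, 9, 9]


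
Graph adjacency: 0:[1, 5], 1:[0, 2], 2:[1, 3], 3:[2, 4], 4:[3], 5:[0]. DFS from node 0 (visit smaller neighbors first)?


DFS stack-based: start with [0]
Visit order: [0, 1, 2, 3, 4, 5]


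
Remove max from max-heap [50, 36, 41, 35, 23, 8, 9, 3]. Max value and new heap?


Max = 50
Replace root with last, heapify down
Resulting heap: [41, 36, 9, 35, 23, 8, 3]


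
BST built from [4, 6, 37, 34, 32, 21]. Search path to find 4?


BST root = 4
Search for 4: compare at each node
Path: [4]


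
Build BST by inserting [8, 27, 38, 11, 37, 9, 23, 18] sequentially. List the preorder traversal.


Root = 8; build tree by BST insertion.
Preorder traversal: [8, 27, 11, 9, 23, 18, 38, 37]


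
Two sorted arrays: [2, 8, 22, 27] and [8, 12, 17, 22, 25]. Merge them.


Compare heads, take smaller each step.
Merged: [2, 8, 8, 12, 17, 22, 22, 25, 27]


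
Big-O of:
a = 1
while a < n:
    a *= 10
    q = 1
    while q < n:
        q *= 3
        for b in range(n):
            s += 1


Per nesting level: O(log n) * O(log n) * O(n) = O(n (log n)^2)
Complexity: O(n (log n)^2)


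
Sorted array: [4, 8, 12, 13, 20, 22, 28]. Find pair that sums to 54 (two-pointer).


Two pointers: lo=0, hi=6
No pair sums to 54


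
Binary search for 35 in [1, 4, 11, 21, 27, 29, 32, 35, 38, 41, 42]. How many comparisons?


Search for 35:
[0,10] mid=5 arr[5]=29
[6,10] mid=8 arr[8]=38
[6,7] mid=6 arr[6]=32
[7,7] mid=7 arr[7]=35
Total: 4 comparisons


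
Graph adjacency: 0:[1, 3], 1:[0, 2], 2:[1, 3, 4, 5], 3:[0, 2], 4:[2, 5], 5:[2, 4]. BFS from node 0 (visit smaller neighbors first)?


BFS queue: start with [0]
Visit order: [0, 1, 3, 2, 4, 5]


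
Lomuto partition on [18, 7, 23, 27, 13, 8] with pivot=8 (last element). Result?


Elements <= 8 go left of pivot.
Result: [7, 8, 23, 27, 13, 18], pivot at index 1


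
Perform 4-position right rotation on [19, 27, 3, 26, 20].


Right rotate by 4: [27, 3, 26, 20, 19]


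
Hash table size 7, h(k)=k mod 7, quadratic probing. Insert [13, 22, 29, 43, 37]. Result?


Insertions: 13->slot 6; 22->slot 1; 29->slot 2; 43->slot 5; 37->slot 3
Table: [None, 22, 29, 37, None, 43, 13]


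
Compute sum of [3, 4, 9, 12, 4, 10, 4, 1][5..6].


Prefix sums: [0, 3, 7, 16, 28, 32, 42, 46, 47]
Sum[5..6] = prefix[7] - prefix[5] = 46 - 32 = 14


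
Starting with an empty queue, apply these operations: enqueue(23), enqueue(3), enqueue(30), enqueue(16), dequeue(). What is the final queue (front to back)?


enqueue(23) -> [23]
enqueue(3) -> [23, 3]
enqueue(30) -> [23, 3, 30]
enqueue(16) -> [23, 3, 30, 16]
dequeue() returns 23 -> [3, 30, 16]
Final queue (front to back): [3, 30, 16]


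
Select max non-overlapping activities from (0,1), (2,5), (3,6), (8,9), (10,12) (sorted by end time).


Greedy: pick earliest-ending, then skip overlaps.
Selected (4 activities): [(0, 1), (2, 5), (8, 9), (10, 12)]


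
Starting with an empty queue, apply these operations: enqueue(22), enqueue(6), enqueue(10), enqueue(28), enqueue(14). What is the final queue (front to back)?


enqueue(22) -> [22]
enqueue(6) -> [22, 6]
enqueue(10) -> [22, 6, 10]
enqueue(28) -> [22, 6, 10, 28]
enqueue(14) -> [22, 6, 10, 28, 14]
Final queue (front to back): [22, 6, 10, 28, 14]


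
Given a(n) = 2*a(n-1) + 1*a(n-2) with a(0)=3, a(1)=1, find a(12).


Build bottom-up:
...a(10)=5333, a(11)=12875, a(12)=2*12875+1*5333=31083


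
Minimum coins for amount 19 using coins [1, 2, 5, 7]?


dp[0]=0; dp[i]=1+min(dp[i-c] for c in coins)
...dp[14]=2, dp[15]=3, dp[16]=3, dp[17]=3, dp[18]=4, dp[19]=3
Minimum coins for 19 = 3


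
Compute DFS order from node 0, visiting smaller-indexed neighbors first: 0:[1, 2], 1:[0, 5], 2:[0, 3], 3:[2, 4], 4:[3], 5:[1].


DFS stack-based: start with [0]
Visit order: [0, 1, 5, 2, 3, 4]


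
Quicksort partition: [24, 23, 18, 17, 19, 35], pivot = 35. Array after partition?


Elements <= 35 go left of pivot.
Result: [24, 23, 18, 17, 19, 35], pivot at index 5


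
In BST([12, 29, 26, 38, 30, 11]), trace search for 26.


BST root = 12
Search for 26: compare at each node
Path: [12, 29, 26]


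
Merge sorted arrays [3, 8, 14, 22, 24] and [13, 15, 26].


Compare heads, take smaller each step.
Merged: [3, 8, 13, 14, 15, 22, 24, 26]


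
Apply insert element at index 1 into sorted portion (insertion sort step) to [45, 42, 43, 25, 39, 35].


After one pass: [42, 45, 43, 25, 39, 35]


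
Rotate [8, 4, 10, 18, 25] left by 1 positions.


Left rotate by 1: [4, 10, 18, 25, 8]


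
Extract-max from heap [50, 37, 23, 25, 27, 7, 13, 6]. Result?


Max = 50
Replace root with last, heapify down
Resulting heap: [37, 27, 23, 25, 6, 7, 13]


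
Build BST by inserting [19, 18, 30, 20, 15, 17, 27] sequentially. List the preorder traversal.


Root = 19; build tree by BST insertion.
Preorder traversal: [19, 18, 15, 17, 30, 20, 27]


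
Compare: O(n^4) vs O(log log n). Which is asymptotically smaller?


double-logarithmic grows slower than quartic
O(log log n) is asymptotically smaller; O(n^4) grows faster


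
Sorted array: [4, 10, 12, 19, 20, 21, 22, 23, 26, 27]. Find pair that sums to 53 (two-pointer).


Two pointers: lo=0, hi=9
Found pair: (26, 27) summing to 53


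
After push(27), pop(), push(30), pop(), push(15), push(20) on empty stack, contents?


push(27) -> [27]
pop() returns 27 -> []
push(30) -> [30]
pop() returns 30 -> []
push(15) -> [15]
push(20) -> [15, 20]
Final stack (bottom to top): [15, 20]


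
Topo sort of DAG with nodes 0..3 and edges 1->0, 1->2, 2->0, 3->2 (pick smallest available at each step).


Kahn's algorithm, process smallest node first
Order: [1, 3, 2, 0]


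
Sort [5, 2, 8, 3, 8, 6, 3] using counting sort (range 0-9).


Count array: [0, 0, 1, 2, 0, 1, 1, 0, 2, 0]
Reconstruct: [2, 3, 3, 5, 6, 8, 8]


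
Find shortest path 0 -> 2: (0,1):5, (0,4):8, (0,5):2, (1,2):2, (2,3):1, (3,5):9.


Dijkstra from 0:
Distances: {0: 0, 1: 5, 2: 7, 3: 8, 4: 8, 5: 2}
Shortest distance to 2 = 7, path = [0, 1, 2]


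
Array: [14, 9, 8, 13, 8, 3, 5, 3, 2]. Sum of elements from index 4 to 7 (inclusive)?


Prefix sums: [0, 14, 23, 31, 44, 52, 55, 60, 63, 65]
Sum[4..7] = prefix[8] - prefix[4] = 63 - 44 = 19


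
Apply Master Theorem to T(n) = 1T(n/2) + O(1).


a=1, b=2, c=0. log_2(1)=0 = c=0. Case 2: O(n^c log n) = O(log n)
Complexity: O(log n)


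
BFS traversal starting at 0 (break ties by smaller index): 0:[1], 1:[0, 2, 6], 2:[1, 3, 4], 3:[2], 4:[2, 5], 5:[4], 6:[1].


BFS queue: start with [0]
Visit order: [0, 1, 2, 6, 3, 4, 5]


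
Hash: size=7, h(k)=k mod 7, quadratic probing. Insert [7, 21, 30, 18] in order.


Insertions: 7->slot 0; 21->slot 1; 30->slot 2; 18->slot 4
Table: [7, 21, 30, None, 18, None, None]


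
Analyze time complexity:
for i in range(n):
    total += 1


Per nesting level: O(n) = O(n)
Complexity: O(n)


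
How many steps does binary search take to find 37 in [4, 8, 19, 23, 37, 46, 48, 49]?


Search for 37:
[0,7] mid=3 arr[3]=23
[4,7] mid=5 arr[5]=46
[4,4] mid=4 arr[4]=37
Total: 3 comparisons


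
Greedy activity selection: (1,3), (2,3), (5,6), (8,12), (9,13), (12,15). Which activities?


Greedy: pick earliest-ending, then skip overlaps.
Selected (4 activities): [(1, 3), (5, 6), (8, 12), (12, 15)]


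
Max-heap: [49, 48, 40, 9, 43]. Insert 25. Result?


Append 25: [49, 48, 40, 9, 43, 25]
Bubble up: no swaps needed
Result: [49, 48, 40, 9, 43, 25]


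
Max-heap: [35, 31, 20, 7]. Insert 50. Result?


Append 50: [35, 31, 20, 7, 50]
Bubble up: swap idx 4(50) with idx 1(31); swap idx 1(50) with idx 0(35)
Result: [50, 35, 20, 7, 31]


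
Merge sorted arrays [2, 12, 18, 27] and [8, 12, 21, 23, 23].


Compare heads, take smaller each step.
Merged: [2, 8, 12, 12, 18, 21, 23, 23, 27]


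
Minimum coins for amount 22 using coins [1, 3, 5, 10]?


dp[0]=0; dp[i]=1+min(dp[i-c] for c in coins)
...dp[17]=4, dp[18]=3, dp[19]=4, dp[20]=2, dp[21]=3, dp[22]=4
Minimum coins for 22 = 4


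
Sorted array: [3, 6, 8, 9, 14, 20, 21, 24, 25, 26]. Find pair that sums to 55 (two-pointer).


Two pointers: lo=0, hi=9
No pair sums to 55


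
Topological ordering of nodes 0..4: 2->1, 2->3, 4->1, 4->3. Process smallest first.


Kahn's algorithm, process smallest node first
Order: [0, 2, 4, 1, 3]


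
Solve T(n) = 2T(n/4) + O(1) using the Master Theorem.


a=2, b=4, c=0. log_4(2)=0.5 > c=0. Case 1: O(n^log_b(a)) = O(sqrt(n))
Complexity: O(sqrt(n))


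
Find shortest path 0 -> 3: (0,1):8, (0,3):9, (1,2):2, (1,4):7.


Dijkstra from 0:
Distances: {0: 0, 1: 8, 2: 10, 3: 9, 4: 15}
Shortest distance to 3 = 9, path = [0, 3]


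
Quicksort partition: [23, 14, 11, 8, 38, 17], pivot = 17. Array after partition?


Elements <= 17 go left of pivot.
Result: [14, 11, 8, 17, 38, 23], pivot at index 3


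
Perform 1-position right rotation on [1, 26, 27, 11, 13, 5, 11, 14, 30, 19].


Right rotate by 1: [19, 1, 26, 27, 11, 13, 5, 11, 14, 30]


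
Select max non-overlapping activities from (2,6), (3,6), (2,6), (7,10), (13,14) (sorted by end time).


Greedy: pick earliest-ending, then skip overlaps.
Selected (3 activities): [(2, 6), (7, 10), (13, 14)]


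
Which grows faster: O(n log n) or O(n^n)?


linearithmic grows slower than n^n
O(n log n) is asymptotically smaller; O(n^n) grows faster


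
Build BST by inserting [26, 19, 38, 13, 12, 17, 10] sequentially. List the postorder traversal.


Root = 26; build tree by BST insertion.
Postorder traversal: [10, 12, 17, 13, 19, 38, 26]


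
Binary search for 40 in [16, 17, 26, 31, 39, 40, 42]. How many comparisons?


Search for 40:
[0,6] mid=3 arr[3]=31
[4,6] mid=5 arr[5]=40
Total: 2 comparisons


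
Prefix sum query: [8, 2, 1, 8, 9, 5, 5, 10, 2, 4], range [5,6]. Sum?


Prefix sums: [0, 8, 10, 11, 19, 28, 33, 38, 48, 50, 54]
Sum[5..6] = prefix[7] - prefix[5] = 38 - 28 = 10


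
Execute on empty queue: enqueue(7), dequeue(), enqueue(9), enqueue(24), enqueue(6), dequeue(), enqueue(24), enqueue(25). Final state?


enqueue(7) -> [7]
dequeue() returns 7 -> []
enqueue(9) -> [9]
enqueue(24) -> [9, 24]
enqueue(6) -> [9, 24, 6]
dequeue() returns 9 -> [24, 6]
enqueue(24) -> [24, 6, 24]
enqueue(25) -> [24, 6, 24, 25]
Final queue (front to back): [24, 6, 24, 25]


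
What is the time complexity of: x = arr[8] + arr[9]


Analysis: constant-time operation, no loop
Complexity: O(1)


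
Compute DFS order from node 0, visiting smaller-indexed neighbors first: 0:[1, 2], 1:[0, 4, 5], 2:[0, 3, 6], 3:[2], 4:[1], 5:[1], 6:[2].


DFS stack-based: start with [0]
Visit order: [0, 1, 4, 5, 2, 3, 6]


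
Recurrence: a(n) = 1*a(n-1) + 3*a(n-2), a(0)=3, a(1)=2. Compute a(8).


Build bottom-up:
...a(6)=251, a(7)=554, a(8)=1*554+3*251=1307


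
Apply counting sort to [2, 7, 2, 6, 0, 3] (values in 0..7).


Count array: [1, 0, 2, 1, 0, 0, 1, 1]
Reconstruct: [0, 2, 2, 3, 6, 7]


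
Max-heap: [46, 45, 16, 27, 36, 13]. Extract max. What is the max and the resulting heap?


Max = 46
Replace root with last, heapify down
Resulting heap: [45, 36, 16, 27, 13]


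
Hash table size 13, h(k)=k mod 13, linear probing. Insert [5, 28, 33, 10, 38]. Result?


Insertions: 5->slot 5; 28->slot 2; 33->slot 7; 10->slot 10; 38->slot 12
Table: [None, None, 28, None, None, 5, None, 33, None, None, 10, None, 38]


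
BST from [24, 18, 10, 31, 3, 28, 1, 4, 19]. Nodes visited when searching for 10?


BST root = 24
Search for 10: compare at each node
Path: [24, 18, 10]


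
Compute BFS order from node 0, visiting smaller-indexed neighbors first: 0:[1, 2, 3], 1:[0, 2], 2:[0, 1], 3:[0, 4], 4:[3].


BFS queue: start with [0]
Visit order: [0, 1, 2, 3, 4]


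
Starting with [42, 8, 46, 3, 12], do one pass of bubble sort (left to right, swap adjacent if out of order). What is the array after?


After one pass: [8, 42, 3, 12, 46]


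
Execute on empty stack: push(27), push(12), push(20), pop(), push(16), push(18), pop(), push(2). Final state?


push(27) -> [27]
push(12) -> [27, 12]
push(20) -> [27, 12, 20]
pop() returns 20 -> [27, 12]
push(16) -> [27, 12, 16]
push(18) -> [27, 12, 16, 18]
pop() returns 18 -> [27, 12, 16]
push(2) -> [27, 12, 16, 2]
Final stack (bottom to top): [27, 12, 16, 2]


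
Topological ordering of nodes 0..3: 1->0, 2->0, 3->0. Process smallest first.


Kahn's algorithm, process smallest node first
Order: [1, 2, 3, 0]


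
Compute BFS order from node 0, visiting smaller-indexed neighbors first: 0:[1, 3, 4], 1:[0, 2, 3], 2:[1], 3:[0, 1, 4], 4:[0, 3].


BFS queue: start with [0]
Visit order: [0, 1, 3, 4, 2]


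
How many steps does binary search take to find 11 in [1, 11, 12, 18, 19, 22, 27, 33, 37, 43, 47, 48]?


Search for 11:
[0,11] mid=5 arr[5]=22
[0,4] mid=2 arr[2]=12
[0,1] mid=0 arr[0]=1
[1,1] mid=1 arr[1]=11
Total: 4 comparisons


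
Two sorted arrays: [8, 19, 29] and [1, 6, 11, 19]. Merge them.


Compare heads, take smaller each step.
Merged: [1, 6, 8, 11, 19, 19, 29]


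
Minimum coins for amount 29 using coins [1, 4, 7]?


dp[0]=0; dp[i]=1+min(dp[i-c] for c in coins)
...dp[24]=6, dp[25]=4, dp[26]=5, dp[27]=6, dp[28]=4, dp[29]=5
Minimum coins for 29 = 5


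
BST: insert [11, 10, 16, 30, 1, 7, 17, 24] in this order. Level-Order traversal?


Root = 11; build tree by BST insertion.
Level-Order traversal: [11, 10, 16, 1, 30, 7, 17, 24]


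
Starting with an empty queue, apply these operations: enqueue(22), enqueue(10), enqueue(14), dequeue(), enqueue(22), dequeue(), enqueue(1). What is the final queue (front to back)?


enqueue(22) -> [22]
enqueue(10) -> [22, 10]
enqueue(14) -> [22, 10, 14]
dequeue() returns 22 -> [10, 14]
enqueue(22) -> [10, 14, 22]
dequeue() returns 10 -> [14, 22]
enqueue(1) -> [14, 22, 1]
Final queue (front to back): [14, 22, 1]


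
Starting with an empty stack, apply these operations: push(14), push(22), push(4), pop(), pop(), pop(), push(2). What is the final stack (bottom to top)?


push(14) -> [14]
push(22) -> [14, 22]
push(4) -> [14, 22, 4]
pop() returns 4 -> [14, 22]
pop() returns 22 -> [14]
pop() returns 14 -> []
push(2) -> [2]
Final stack (bottom to top): [2]


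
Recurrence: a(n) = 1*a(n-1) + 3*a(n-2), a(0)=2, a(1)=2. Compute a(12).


Build bottom-up:
...a(10)=5366, a(11)=12320, a(12)=1*12320+3*5366=28418


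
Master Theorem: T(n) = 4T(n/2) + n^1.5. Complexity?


a=4, b=2, c=1.5. log_2(4)=2 > c=1.5. Case 1: O(n^log_b(a)) = O(n^2)
Complexity: O(n^2)


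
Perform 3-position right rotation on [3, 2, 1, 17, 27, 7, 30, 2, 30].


Right rotate by 3: [30, 2, 30, 3, 2, 1, 17, 27, 7]


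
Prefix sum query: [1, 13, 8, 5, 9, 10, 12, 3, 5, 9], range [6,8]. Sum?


Prefix sums: [0, 1, 14, 22, 27, 36, 46, 58, 61, 66, 75]
Sum[6..8] = prefix[9] - prefix[6] = 66 - 46 = 20


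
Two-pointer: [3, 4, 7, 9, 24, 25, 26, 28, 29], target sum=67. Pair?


Two pointers: lo=0, hi=8
No pair sums to 67


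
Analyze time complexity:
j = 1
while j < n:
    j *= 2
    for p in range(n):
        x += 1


Per nesting level: O(log n) * O(n) = O(n log n)
Complexity: O(n log n)


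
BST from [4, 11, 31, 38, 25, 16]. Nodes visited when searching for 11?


BST root = 4
Search for 11: compare at each node
Path: [4, 11]


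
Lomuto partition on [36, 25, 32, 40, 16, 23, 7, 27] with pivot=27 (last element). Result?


Elements <= 27 go left of pivot.
Result: [25, 16, 23, 7, 27, 32, 40, 36], pivot at index 4


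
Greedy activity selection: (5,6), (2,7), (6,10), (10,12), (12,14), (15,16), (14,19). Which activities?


Greedy: pick earliest-ending, then skip overlaps.
Selected (5 activities): [(5, 6), (6, 10), (10, 12), (12, 14), (15, 16)]


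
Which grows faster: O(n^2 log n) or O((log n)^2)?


polylogarithmic grows slower than n^2 log n
O((log n)^2) is asymptotically smaller; O(n^2 log n) grows faster


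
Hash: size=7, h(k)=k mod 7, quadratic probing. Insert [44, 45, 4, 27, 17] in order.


Insertions: 44->slot 2; 45->slot 3; 4->slot 4; 27->slot 6; 17->slot 0
Table: [17, None, 44, 45, 4, None, 27]


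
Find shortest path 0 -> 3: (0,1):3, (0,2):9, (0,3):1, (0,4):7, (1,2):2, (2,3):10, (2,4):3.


Dijkstra from 0:
Distances: {0: 0, 1: 3, 2: 5, 3: 1, 4: 7}
Shortest distance to 3 = 1, path = [0, 3]


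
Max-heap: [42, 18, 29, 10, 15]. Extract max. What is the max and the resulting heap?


Max = 42
Replace root with last, heapify down
Resulting heap: [29, 18, 15, 10]


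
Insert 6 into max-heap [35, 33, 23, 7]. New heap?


Append 6: [35, 33, 23, 7, 6]
Bubble up: no swaps needed
Result: [35, 33, 23, 7, 6]


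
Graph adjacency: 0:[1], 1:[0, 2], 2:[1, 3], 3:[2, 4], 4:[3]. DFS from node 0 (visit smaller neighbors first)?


DFS stack-based: start with [0]
Visit order: [0, 1, 2, 3, 4]


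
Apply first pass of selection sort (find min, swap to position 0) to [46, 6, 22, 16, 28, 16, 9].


After one pass: [6, 46, 22, 16, 28, 16, 9]


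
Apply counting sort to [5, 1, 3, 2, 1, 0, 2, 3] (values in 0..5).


Count array: [1, 2, 2, 2, 0, 1]
Reconstruct: [0, 1, 1, 2, 2, 3, 3, 5]


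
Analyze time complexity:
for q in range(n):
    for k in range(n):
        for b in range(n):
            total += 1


Per nesting level: O(n) * O(n) * O(n) = O(n^3)
Complexity: O(n^3)


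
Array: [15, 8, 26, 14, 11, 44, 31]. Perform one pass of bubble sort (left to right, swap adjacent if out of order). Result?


After one pass: [8, 15, 14, 11, 26, 31, 44]


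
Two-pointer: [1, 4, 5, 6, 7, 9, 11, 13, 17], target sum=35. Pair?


Two pointers: lo=0, hi=8
No pair sums to 35


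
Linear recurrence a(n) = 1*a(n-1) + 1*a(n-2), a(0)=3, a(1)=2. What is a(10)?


Build bottom-up:
...a(8)=81, a(9)=131, a(10)=1*131+1*81=212


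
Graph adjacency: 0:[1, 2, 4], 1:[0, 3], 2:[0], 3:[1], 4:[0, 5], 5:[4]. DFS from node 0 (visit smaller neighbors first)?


DFS stack-based: start with [0]
Visit order: [0, 1, 3, 2, 4, 5]


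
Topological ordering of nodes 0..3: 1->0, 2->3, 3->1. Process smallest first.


Kahn's algorithm, process smallest node first
Order: [2, 3, 1, 0]


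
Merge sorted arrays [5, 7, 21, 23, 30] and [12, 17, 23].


Compare heads, take smaller each step.
Merged: [5, 7, 12, 17, 21, 23, 23, 30]


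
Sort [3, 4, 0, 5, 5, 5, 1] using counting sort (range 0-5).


Count array: [1, 1, 0, 1, 1, 3]
Reconstruct: [0, 1, 3, 4, 5, 5, 5]


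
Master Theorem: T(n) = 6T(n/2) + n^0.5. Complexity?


a=6, b=2, c=0.5. log_2(6)=2.585 > c=0.5. Case 1: O(n^log_b(a)) = O(n^2.585)
Complexity: O(n^2.585)


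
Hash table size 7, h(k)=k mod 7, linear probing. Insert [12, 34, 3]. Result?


Insertions: 12->slot 5; 34->slot 6; 3->slot 3
Table: [None, None, None, 3, None, 12, 34]


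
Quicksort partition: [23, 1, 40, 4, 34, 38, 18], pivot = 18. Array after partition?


Elements <= 18 go left of pivot.
Result: [1, 4, 18, 23, 34, 38, 40], pivot at index 2


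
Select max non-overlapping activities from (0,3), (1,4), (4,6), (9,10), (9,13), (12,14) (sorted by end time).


Greedy: pick earliest-ending, then skip overlaps.
Selected (4 activities): [(0, 3), (4, 6), (9, 10), (12, 14)]


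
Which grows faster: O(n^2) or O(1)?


constant grows slower than quadratic
O(1) is asymptotically smaller; O(n^2) grows faster


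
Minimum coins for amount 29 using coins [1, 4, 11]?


dp[0]=0; dp[i]=1+min(dp[i-c] for c in coins)
...dp[24]=4, dp[25]=5, dp[26]=3, dp[27]=4, dp[28]=5, dp[29]=6
Minimum coins for 29 = 6


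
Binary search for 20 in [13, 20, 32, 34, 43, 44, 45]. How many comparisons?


Search for 20:
[0,6] mid=3 arr[3]=34
[0,2] mid=1 arr[1]=20
Total: 2 comparisons


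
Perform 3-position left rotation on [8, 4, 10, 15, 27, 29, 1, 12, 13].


Left rotate by 3: [15, 27, 29, 1, 12, 13, 8, 4, 10]


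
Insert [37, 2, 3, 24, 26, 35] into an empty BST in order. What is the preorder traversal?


Root = 37; build tree by BST insertion.
Preorder traversal: [37, 2, 3, 24, 26, 35]


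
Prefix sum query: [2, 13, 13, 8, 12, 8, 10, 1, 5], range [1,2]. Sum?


Prefix sums: [0, 2, 15, 28, 36, 48, 56, 66, 67, 72]
Sum[1..2] = prefix[3] - prefix[1] = 28 - 2 = 26


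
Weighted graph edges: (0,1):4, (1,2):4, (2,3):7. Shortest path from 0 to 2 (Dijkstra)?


Dijkstra from 0:
Distances: {0: 0, 1: 4, 2: 8, 3: 15}
Shortest distance to 2 = 8, path = [0, 1, 2]


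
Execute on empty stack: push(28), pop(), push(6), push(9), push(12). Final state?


push(28) -> [28]
pop() returns 28 -> []
push(6) -> [6]
push(9) -> [6, 9]
push(12) -> [6, 9, 12]
Final stack (bottom to top): [6, 9, 12]


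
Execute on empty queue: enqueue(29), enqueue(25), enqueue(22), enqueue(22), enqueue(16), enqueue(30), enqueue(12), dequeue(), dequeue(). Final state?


enqueue(29) -> [29]
enqueue(25) -> [29, 25]
enqueue(22) -> [29, 25, 22]
enqueue(22) -> [29, 25, 22, 22]
enqueue(16) -> [29, 25, 22, 22, 16]
enqueue(30) -> [29, 25, 22, 22, 16, 30]
enqueue(12) -> [29, 25, 22, 22, 16, 30, 12]
dequeue() returns 29 -> [25, 22, 22, 16, 30, 12]
dequeue() returns 25 -> [22, 22, 16, 30, 12]
Final queue (front to back): [22, 22, 16, 30, 12]


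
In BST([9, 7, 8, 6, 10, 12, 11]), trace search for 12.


BST root = 9
Search for 12: compare at each node
Path: [9, 10, 12]


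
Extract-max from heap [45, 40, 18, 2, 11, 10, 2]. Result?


Max = 45
Replace root with last, heapify down
Resulting heap: [40, 11, 18, 2, 2, 10]


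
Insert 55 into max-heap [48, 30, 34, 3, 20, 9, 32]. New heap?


Append 55: [48, 30, 34, 3, 20, 9, 32, 55]
Bubble up: swap idx 7(55) with idx 3(3); swap idx 3(55) with idx 1(30); swap idx 1(55) with idx 0(48)
Result: [55, 48, 34, 30, 20, 9, 32, 3]


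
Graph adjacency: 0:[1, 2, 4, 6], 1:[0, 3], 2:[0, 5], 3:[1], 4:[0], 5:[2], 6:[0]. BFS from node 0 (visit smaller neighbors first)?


BFS queue: start with [0]
Visit order: [0, 1, 2, 4, 6, 3, 5]


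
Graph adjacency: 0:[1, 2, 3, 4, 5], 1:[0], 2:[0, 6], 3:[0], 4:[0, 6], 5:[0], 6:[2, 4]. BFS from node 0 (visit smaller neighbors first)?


BFS queue: start with [0]
Visit order: [0, 1, 2, 3, 4, 5, 6]


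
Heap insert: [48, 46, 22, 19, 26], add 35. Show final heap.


Append 35: [48, 46, 22, 19, 26, 35]
Bubble up: swap idx 5(35) with idx 2(22)
Result: [48, 46, 35, 19, 26, 22]


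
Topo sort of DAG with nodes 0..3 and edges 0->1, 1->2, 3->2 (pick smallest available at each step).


Kahn's algorithm, process smallest node first
Order: [0, 1, 3, 2]


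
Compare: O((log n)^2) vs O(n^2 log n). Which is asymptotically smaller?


polylogarithmic grows slower than n^2 log n
O((log n)^2) is asymptotically smaller; O(n^2 log n) grows faster


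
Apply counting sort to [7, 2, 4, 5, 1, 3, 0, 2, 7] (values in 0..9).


Count array: [1, 1, 2, 1, 1, 1, 0, 2, 0, 0]
Reconstruct: [0, 1, 2, 2, 3, 4, 5, 7, 7]


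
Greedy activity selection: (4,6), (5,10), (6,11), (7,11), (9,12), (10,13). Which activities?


Greedy: pick earliest-ending, then skip overlaps.
Selected (2 activities): [(4, 6), (6, 11)]


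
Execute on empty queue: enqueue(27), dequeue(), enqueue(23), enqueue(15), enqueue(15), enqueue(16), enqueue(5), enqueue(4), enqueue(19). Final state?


enqueue(27) -> [27]
dequeue() returns 27 -> []
enqueue(23) -> [23]
enqueue(15) -> [23, 15]
enqueue(15) -> [23, 15, 15]
enqueue(16) -> [23, 15, 15, 16]
enqueue(5) -> [23, 15, 15, 16, 5]
enqueue(4) -> [23, 15, 15, 16, 5, 4]
enqueue(19) -> [23, 15, 15, 16, 5, 4, 19]
Final queue (front to back): [23, 15, 15, 16, 5, 4, 19]


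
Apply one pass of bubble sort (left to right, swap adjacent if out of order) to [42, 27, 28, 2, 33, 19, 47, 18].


After one pass: [27, 28, 2, 33, 19, 42, 18, 47]


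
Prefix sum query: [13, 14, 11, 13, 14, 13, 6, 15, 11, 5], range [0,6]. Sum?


Prefix sums: [0, 13, 27, 38, 51, 65, 78, 84, 99, 110, 115]
Sum[0..6] = prefix[7] - prefix[0] = 84 - 0 = 84


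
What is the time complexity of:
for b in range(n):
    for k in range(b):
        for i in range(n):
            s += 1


Per nesting level: O(n) * O(n) [triangular over b] * O(n) = O(n^3)
Complexity: O(n^3)


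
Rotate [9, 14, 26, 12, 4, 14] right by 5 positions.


Right rotate by 5: [14, 26, 12, 4, 14, 9]


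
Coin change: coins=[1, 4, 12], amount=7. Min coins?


dp[0]=0; dp[i]=1+min(dp[i-c] for c in coins)
...dp[2]=2, dp[3]=3, dp[4]=1, dp[5]=2, dp[6]=3, dp[7]=4
Minimum coins for 7 = 4


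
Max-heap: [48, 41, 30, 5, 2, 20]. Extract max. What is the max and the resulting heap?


Max = 48
Replace root with last, heapify down
Resulting heap: [41, 20, 30, 5, 2]


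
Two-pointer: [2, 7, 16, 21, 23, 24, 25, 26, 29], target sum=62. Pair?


Two pointers: lo=0, hi=8
No pair sums to 62


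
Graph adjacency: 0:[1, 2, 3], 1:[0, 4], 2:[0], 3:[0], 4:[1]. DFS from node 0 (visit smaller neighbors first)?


DFS stack-based: start with [0]
Visit order: [0, 1, 4, 2, 3]


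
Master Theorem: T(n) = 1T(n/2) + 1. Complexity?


a=1, b=2, c=0. log_2(1)=0 = c=0. Case 2: O(n^c log n) = O(log n)
Complexity: O(log n)


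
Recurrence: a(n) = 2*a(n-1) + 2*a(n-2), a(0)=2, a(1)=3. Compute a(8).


Build bottom-up:
...a(6)=536, a(7)=1464, a(8)=2*1464+2*536=4000


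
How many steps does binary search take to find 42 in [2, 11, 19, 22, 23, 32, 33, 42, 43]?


Search for 42:
[0,8] mid=4 arr[4]=23
[5,8] mid=6 arr[6]=33
[7,8] mid=7 arr[7]=42
Total: 3 comparisons


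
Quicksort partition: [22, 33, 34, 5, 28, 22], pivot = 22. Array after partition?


Elements <= 22 go left of pivot.
Result: [22, 5, 22, 33, 28, 34], pivot at index 2


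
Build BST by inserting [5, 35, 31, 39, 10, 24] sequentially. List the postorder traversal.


Root = 5; build tree by BST insertion.
Postorder traversal: [24, 10, 31, 39, 35, 5]


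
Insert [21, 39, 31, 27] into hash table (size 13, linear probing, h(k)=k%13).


Insertions: 21->slot 8; 39->slot 0; 31->slot 5; 27->slot 1
Table: [39, 27, None, None, None, 31, None, None, 21, None, None, None, None]


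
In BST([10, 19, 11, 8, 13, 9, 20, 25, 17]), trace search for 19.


BST root = 10
Search for 19: compare at each node
Path: [10, 19]


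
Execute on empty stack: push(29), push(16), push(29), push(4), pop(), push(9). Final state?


push(29) -> [29]
push(16) -> [29, 16]
push(29) -> [29, 16, 29]
push(4) -> [29, 16, 29, 4]
pop() returns 4 -> [29, 16, 29]
push(9) -> [29, 16, 29, 9]
Final stack (bottom to top): [29, 16, 29, 9]


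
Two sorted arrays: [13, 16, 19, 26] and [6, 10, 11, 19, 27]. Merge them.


Compare heads, take smaller each step.
Merged: [6, 10, 11, 13, 16, 19, 19, 26, 27]


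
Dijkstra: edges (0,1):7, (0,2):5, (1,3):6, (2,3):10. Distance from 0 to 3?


Dijkstra from 0:
Distances: {0: 0, 1: 7, 2: 5, 3: 13}
Shortest distance to 3 = 13, path = [0, 1, 3]


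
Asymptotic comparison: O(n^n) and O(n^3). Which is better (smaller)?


cubic grows slower than n^n
O(n^3) is asymptotically smaller; O(n^n) grows faster
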